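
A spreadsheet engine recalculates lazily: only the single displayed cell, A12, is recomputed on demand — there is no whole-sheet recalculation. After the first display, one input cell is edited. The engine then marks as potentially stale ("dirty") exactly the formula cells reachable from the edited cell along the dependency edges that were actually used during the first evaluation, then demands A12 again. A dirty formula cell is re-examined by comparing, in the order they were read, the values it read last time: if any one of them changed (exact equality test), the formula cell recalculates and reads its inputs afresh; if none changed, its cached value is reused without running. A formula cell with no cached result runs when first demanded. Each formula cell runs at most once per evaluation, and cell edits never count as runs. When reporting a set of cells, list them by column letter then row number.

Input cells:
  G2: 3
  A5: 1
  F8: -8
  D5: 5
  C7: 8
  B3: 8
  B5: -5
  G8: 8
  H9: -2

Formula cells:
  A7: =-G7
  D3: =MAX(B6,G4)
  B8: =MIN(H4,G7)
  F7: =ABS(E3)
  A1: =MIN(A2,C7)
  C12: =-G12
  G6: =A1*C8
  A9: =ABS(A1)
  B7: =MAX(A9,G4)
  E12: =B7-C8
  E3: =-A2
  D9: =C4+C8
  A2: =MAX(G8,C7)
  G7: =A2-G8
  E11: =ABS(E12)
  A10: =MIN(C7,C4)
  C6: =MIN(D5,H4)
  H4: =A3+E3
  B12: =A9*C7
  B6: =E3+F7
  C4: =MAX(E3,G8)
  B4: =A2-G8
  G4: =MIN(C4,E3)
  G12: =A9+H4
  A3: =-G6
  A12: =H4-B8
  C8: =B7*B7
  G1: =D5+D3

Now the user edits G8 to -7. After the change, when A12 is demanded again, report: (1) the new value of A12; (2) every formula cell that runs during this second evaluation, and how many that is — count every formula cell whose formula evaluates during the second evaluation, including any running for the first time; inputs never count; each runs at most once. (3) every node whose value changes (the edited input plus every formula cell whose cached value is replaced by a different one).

New value of A12: 0.
Formula cells that run: A2, B8, C4, G4, G7 — 5 in total.
Values that change: C4, G7, G8.
Key observation: the cutoff stops propagation at E3 — its inputs' values are unchanged, so it reuses its cache.

First evaluation (everything demanded from the output):
  A2 = MAX(8, 8) = 8
  A1 = MIN(8, 8) = 8
  A9 = ABS(8) = 8
  E3 = -(8) = -8
  C4 = MAX(-8, 8) = 8
  G4 = MIN(8, -8) = -8
  B7 = MAX(8, -8) = 8
  C8 = 8 * 8 = 64
  G6 = 8 * 64 = 512
  A3 = -(512) = -512
  G7 = 8 - 8 = 0
  H4 = -512 + -8 = -520
  B8 = MIN(-520, 0) = -520
  A12 = -520 - -520 = 0

Propagation after the edit:
  A2: runs — G8 8->-7; result 8 (same value as before).
  A1: checked — values it read are unchanged (A2 unchanged, C7 unchanged); reused cached 8 without running.
  A9: checked — values it read are unchanged (A1 unchanged); reused cached 8 without running.
  E3: checked — values it read are unchanged (A2 unchanged); reused cached -8 without running.
  C4: runs — G8 8->-7; result -7.
  G4: runs — C4 8->-7; result -8 (same value as before).
  B7: checked — values it read are unchanged (A9 unchanged, G4 unchanged); reused cached 8 without running.
  C8: checked — values it read are unchanged (B7 unchanged, B7 unchanged); reused cached 64 without running.
  G6: checked — values it read are unchanged (A1 unchanged, C8 unchanged); reused cached 512 without running.
  A3: checked — values it read are unchanged (G6 unchanged); reused cached -512 without running.
  G7: runs — G8 8->-7; result 15.
  H4: checked — values it read are unchanged (A3 unchanged, E3 unchanged); reused cached -520 without running.
  B8: runs — G7 0->15; result -520 (same value as before).
  A12: checked — values it read are unchanged (H4 unchanged, B8 unchanged); reused cached 0 without running.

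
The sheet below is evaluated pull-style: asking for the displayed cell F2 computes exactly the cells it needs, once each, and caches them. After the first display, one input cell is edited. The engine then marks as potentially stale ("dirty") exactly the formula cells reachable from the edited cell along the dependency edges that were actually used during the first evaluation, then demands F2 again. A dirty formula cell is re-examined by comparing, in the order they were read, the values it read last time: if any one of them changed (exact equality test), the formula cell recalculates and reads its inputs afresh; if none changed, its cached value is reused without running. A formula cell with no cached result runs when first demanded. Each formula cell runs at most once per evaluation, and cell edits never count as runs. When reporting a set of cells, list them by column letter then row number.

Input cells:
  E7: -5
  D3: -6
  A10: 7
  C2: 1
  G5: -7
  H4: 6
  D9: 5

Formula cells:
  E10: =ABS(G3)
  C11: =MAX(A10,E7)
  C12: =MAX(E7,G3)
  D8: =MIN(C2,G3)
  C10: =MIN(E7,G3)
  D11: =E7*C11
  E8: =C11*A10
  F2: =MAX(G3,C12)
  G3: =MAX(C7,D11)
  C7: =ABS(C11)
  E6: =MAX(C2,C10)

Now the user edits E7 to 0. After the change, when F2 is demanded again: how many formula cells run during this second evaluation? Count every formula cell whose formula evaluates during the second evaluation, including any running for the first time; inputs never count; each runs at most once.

First demand of the output computes:
  C11 = MAX(7, -5) = 7
  C7 = ABS(7) = 7
  D11 = -5 * 7 = -35
  G3 = MAX(7, -35) = 7
  C12 = MAX(-5, 7) = 7
  F2 = MAX(7, 7) = 7

After the edit, cleaning proceeds:
  C11: a read changed (E7 -5->0) — executes, giving 7 — identical to its old value.
  C7: dirty, but its reads are unchanged (C11 unchanged); cached 7 stands.
  D11: a read changed (E7 -5->0) — executes, giving 0.
  G3: a read changed (D11 -35->0) — executes, giving 7 — identical to its old value.
  C12: a read changed (E7 -5->0) — executes, giving 7 — identical to its old value.
  F2: dirty, but its reads are unchanged (G3 unchanged, C12 unchanged); cached 7 stands.

Note where the cutoff bites: C7 is checked, finds nothing changed, and keeps its cache.

4 formula cells run: C11, C12, D11, G3.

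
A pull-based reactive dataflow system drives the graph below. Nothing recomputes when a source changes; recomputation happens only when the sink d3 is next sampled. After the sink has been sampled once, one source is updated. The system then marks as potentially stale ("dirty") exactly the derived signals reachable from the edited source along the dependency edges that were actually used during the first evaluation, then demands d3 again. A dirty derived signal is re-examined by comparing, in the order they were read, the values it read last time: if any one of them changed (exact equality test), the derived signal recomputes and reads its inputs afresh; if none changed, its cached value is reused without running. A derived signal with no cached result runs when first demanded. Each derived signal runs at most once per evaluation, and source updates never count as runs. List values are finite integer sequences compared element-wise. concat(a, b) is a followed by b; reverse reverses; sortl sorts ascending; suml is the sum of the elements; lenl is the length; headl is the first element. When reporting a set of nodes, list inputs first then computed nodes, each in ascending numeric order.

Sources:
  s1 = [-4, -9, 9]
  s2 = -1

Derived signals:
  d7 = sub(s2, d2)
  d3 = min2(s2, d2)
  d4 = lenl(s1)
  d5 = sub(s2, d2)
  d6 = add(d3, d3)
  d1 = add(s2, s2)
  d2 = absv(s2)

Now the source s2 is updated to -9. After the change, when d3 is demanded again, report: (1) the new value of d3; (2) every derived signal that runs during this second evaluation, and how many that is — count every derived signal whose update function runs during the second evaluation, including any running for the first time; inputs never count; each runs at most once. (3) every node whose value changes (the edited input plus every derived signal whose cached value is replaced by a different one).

New value of d3: -9.
Derived signals that run: d2, d3 — 2 in total.
Values that change: s2, d2, d3.

First evaluation (everything demanded from the output):
  d2 = absv(-1) = 1
  d3 = min2(-1, 1) = -1

Propagation after the edit:
  d2: runs — s2 -1->-9; result 9.
  d3: runs — s2 -1->-9; d2 1->9; result -9.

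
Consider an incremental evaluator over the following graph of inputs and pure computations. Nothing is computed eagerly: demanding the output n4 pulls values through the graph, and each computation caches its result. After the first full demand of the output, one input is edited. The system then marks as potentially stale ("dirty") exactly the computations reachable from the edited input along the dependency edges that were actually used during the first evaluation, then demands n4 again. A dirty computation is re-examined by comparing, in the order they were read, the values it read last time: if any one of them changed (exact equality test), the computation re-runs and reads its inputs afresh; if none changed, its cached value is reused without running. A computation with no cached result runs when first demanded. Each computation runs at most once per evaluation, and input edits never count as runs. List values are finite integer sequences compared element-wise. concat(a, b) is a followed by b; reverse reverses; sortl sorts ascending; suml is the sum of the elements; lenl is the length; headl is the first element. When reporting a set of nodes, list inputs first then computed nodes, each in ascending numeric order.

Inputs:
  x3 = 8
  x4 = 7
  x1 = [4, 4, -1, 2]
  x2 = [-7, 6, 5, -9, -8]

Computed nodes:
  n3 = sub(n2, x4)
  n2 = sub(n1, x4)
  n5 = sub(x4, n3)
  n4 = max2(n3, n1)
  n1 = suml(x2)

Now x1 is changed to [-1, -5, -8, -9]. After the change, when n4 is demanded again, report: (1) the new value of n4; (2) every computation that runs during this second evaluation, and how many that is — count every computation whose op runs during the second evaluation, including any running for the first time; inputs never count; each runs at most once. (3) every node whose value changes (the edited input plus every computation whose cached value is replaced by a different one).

Initial pass — values computed on the first demand:
  n1 = suml([-7, 6, 5, -9, -8]) = -13
  n2 = sub(-13, 7) = -20
  n3 = sub(-20, 7) = -27
  n4 = max2(-27, -13) = -13

Second demand — change propagation:
  no demanded computation ever read x1, so the edit dirties nothing and nothing runs.

The important point: nothing the output needs ever reads x1, so the edit is invisible to it.

n4 now evaluates to -13.
Run set: none (0 run).
Changed values: x1.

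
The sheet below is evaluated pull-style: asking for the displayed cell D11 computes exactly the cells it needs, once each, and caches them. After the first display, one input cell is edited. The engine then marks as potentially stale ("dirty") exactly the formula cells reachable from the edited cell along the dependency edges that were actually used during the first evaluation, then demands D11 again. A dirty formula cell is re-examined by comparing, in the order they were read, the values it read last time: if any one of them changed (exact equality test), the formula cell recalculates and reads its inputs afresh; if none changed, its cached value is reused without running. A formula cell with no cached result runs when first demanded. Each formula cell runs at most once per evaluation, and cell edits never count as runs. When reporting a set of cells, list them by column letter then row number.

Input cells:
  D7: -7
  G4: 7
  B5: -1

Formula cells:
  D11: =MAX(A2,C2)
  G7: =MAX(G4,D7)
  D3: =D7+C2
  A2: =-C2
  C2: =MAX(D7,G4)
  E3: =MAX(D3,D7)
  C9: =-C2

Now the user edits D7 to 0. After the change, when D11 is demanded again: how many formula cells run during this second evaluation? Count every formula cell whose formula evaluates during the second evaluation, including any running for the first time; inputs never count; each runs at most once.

First demand of the output computes:
  C2 = MAX(-7, 7) = 7
  A2 = -(7) = -7
  D11 = MAX(-7, 7) = 7

After the edit, cleaning proceeds:
  C2: a read changed (D7 -7->0) — executes, giving 7 — identical to its old value.
  A2: dirty, but its reads are unchanged (C2 unchanged); cached -7 stands.
  D11: dirty, but its reads are unchanged (A2 unchanged, C2 unchanged); cached 7 stands.

Note the absorption at C2: it re-runs yet its value is the same, leaving the output's value untouched.

1 formula cells run: C2.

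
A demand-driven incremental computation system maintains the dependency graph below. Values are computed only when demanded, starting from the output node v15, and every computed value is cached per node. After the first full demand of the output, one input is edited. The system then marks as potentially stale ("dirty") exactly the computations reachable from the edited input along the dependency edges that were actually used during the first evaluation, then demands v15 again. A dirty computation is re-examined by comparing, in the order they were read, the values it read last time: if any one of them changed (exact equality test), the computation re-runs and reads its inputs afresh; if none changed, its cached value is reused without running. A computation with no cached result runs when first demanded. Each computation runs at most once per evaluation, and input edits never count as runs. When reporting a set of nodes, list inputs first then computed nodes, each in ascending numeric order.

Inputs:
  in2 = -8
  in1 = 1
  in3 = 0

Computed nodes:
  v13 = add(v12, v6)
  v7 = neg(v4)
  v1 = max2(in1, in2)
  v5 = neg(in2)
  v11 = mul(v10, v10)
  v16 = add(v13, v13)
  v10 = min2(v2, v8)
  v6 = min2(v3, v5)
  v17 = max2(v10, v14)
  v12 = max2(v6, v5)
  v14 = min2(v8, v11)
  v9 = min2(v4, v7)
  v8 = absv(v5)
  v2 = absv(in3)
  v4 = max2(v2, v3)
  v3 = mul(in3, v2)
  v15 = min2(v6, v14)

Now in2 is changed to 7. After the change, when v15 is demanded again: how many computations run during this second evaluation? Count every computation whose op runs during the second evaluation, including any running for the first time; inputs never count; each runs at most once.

First evaluation (everything demanded from the output):
  v2 = absv(0) = 0
  v3 = mul(0, 0) = 0
  v5 = neg(-8) = 8
  v6 = min2(0, 8) = 0
  v8 = absv(8) = 8
  v10 = min2(0, 8) = 0
  v11 = mul(0, 0) = 0
  v14 = min2(8, 0) = 0
  v15 = min2(0, 0) = 0

Propagation after the edit:
  v5: runs — in2 -8->7; result -7.
  v6: runs — v5 8->-7; result -7.
  v8: runs — v5 8->-7; result 7.
  v10: runs — v8 8->7; result 0 (same value as before).
  v11: checked — values it read are unchanged (v10 unchanged, v10 unchanged); reused cached 0 without running.
  v14: runs — v8 8->7; result 0 (same value as before).
  v15: runs — v6 0->-7; result -7.

Key observation: the cutoff stops propagation at v11 — its inputs' values are unchanged, so it reuses its cache.

Computations that run: v5, v6, v8, v10, v14, v15 — 6 in total.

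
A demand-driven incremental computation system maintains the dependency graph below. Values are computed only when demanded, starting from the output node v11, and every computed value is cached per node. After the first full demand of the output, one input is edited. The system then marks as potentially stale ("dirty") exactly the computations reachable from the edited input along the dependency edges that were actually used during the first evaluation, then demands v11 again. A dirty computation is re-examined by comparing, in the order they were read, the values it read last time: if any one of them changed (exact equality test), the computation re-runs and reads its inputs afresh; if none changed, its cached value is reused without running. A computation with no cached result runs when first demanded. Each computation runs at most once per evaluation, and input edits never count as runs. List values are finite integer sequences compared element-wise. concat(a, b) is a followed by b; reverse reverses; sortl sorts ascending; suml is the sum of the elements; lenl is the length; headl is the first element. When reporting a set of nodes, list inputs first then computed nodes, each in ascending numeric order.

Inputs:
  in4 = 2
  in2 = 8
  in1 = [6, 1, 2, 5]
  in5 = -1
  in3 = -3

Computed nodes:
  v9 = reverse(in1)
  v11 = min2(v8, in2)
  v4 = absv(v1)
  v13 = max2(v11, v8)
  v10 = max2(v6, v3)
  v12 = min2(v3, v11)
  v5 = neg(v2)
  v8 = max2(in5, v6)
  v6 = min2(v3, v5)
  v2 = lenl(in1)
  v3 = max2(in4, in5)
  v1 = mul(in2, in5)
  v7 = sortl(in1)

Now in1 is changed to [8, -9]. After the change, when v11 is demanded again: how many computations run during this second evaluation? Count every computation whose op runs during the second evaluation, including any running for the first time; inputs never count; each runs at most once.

Computations that run: v2, v5, v6, v8 — 4 in total.
Key observation: the change is absorbed at v8 — it re-runs but produces the same value, and the output's value is unchanged.

First evaluation (everything demanded from the output):
  v2 = lenl([6, 1, 2, 5]) = 4
  v3 = max2(2, -1) = 2
  v5 = neg(4) = -4
  v6 = min2(2, -4) = -4
  v8 = max2(-1, -4) = -1
  v11 = min2(-1, 8) = -1

Propagation after the edit:
  v2: runs — in1 [6, 1, 2, 5]->[8, -9]; result 2.
  v5: runs — v2 4->2; result -2.
  v6: runs — v5 -4->-2; result -2.
  v8: runs — v6 -4->-2; result -1 (same value as before).
  v11: checked — values it read are unchanged (v8 unchanged, in2 unchanged); reused cached -1 without running.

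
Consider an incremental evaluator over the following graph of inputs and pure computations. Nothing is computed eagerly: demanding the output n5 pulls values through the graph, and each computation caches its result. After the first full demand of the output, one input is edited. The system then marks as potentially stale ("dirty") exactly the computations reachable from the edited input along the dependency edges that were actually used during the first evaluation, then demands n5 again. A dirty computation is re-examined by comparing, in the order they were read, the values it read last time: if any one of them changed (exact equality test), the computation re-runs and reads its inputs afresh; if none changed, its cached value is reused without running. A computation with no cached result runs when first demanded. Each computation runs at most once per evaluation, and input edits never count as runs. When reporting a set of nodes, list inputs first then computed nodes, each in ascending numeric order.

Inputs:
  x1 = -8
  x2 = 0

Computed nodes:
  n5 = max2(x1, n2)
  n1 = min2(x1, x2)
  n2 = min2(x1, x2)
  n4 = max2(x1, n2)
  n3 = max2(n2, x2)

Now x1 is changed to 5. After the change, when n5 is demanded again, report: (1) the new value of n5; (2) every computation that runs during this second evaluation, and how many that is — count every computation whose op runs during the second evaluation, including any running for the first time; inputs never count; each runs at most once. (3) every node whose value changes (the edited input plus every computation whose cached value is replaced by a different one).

Initial pass — values computed on the first demand:
  n2 = min2(-8, 0) = -8
  n5 = max2(-8, -8) = -8

Second demand — change propagation:
  n2: re-runs because x1 -8->5; new result 0.
  n5: re-runs because x1 -8->5; n2 -8->0; new result 5.

n5 now evaluates to 5.
Run set: n2, n5 (2 run).
Changed values: x1, n2, n5.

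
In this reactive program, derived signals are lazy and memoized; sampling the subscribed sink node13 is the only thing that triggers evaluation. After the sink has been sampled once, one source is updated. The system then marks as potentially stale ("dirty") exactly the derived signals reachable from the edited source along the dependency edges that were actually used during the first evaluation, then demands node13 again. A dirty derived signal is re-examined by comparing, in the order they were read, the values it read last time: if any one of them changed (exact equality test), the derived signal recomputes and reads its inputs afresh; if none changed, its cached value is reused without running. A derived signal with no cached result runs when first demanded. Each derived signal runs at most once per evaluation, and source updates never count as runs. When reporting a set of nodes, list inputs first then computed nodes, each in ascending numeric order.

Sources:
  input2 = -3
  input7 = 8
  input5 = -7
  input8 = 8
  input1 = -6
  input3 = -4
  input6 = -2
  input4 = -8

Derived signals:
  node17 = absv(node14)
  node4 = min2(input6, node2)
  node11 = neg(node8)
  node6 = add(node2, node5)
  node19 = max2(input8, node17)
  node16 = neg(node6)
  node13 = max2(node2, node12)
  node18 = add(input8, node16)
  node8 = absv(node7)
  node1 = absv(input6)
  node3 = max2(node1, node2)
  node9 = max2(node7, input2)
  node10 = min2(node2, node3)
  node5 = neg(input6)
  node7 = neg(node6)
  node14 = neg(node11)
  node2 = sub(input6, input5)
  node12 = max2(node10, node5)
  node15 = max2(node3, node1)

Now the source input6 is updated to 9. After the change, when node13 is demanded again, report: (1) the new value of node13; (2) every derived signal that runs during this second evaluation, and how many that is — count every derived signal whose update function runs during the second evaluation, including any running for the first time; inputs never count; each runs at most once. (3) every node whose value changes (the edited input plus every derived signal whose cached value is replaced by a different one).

Demanding node13 again yields 16.
7 derived signals run: node1, node2, node3, node5, node10, node12, node13.
The nodes whose values change: input6, node1, node2, node3, node5, node10, node12, node13.

First demand of the output computes:
  node1 = absv(-2) = 2
  node2 = sub(-2, -7) = 5
  node3 = max2(2, 5) = 5
  node5 = neg(-2) = 2
  node10 = min2(5, 5) = 5
  node12 = max2(5, 2) = 5
  node13 = max2(5, 5) = 5

After the edit, cleaning proceeds:
  node1: a read changed (input6 -2->9) — executes, giving 9.
  node2: a read changed (input6 -2->9) — executes, giving 16.
  node3: a read changed (node1 2->9; node2 5->16) — executes, giving 16.
  node5: a read changed (input6 -2->9) — executes, giving -9.
  node10: a read changed (node2 5->16; node3 5->16) — executes, giving 16.
  node12: a read changed (node10 5->16; node5 2->-9) — executes, giving 16.
  node13: a read changed (node2 5->16; node12 5->16) — executes, giving 16.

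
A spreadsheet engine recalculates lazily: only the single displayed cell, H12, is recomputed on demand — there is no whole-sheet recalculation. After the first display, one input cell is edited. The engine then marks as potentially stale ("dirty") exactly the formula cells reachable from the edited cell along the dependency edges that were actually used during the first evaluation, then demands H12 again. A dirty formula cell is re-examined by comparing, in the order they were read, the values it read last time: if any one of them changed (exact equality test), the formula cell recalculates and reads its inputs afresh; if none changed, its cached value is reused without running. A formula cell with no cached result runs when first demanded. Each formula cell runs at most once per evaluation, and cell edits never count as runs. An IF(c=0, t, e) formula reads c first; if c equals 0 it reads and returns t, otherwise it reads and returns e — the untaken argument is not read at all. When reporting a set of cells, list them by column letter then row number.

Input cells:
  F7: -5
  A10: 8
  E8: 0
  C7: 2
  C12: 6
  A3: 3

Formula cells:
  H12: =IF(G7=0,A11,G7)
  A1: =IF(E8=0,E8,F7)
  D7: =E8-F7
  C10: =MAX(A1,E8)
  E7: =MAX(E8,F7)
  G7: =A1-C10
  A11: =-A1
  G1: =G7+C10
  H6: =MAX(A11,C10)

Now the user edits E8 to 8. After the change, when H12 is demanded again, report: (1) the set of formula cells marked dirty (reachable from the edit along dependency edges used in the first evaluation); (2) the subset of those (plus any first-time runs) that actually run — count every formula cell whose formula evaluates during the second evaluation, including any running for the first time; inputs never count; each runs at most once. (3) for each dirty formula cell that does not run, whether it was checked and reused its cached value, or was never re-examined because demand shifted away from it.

Marked dirty: A1, A11, C10, G7, H12.
Formula cells that run: A1, C10, G7, H12 — 4 in total.
Never re-examined (demand shifted away): A11.
Key observation: a condition flipped, so demand moved to the other branch — A11 is never re-examined.

First evaluation (everything demanded from the output):
  A1 = IF(E8=0: E8=0 -> then branch E8) = 0
  A11 = -(0) = 0
  C10 = MAX(0, 0) = 0
  G7 = 0 - 0 = 0
  H12 = IF(G7=0: G7=0 -> then branch A11) = 0

Propagation after the edit:
  A1: runs — E8 0->8; E8 0->8; result -5.
  A11: marked dirty but never re-examined — demand shifted away from it.
  C10: runs — A1 0->-5; E8 0->8; result 8.
  G7: runs — A1 0->-5; C10 0->8; result -13.
  H12: runs — G7 0->-13; result -13.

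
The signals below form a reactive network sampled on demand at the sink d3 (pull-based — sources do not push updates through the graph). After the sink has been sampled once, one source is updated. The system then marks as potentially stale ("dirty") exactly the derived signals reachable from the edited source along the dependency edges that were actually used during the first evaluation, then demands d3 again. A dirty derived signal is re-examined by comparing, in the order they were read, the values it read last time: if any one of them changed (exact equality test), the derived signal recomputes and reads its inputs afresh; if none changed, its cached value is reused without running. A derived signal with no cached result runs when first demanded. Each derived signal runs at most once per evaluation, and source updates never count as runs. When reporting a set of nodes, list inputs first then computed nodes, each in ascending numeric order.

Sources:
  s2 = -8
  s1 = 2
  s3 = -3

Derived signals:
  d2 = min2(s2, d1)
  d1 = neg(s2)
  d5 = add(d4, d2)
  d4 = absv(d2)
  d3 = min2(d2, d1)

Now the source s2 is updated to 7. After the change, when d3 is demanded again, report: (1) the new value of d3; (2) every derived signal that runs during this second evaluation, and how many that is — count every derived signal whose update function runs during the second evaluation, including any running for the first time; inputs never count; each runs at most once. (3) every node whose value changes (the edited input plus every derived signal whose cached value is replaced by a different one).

d3 now evaluates to -7.
Run set: d1, d2, d3 (3 run).
Changed values: s2, d1, d2, d3.

Initial pass — values computed on the first demand:
  d1 = neg(-8) = 8
  d2 = min2(-8, 8) = -8
  d3 = min2(-8, 8) = -8

Second demand — change propagation:
  d1: re-runs because s2 -8->7; new result -7.
  d2: re-runs because s2 -8->7; d1 8->-7; new result -7.
  d3: re-runs because d2 -8->-7; d1 8->-7; new result -7.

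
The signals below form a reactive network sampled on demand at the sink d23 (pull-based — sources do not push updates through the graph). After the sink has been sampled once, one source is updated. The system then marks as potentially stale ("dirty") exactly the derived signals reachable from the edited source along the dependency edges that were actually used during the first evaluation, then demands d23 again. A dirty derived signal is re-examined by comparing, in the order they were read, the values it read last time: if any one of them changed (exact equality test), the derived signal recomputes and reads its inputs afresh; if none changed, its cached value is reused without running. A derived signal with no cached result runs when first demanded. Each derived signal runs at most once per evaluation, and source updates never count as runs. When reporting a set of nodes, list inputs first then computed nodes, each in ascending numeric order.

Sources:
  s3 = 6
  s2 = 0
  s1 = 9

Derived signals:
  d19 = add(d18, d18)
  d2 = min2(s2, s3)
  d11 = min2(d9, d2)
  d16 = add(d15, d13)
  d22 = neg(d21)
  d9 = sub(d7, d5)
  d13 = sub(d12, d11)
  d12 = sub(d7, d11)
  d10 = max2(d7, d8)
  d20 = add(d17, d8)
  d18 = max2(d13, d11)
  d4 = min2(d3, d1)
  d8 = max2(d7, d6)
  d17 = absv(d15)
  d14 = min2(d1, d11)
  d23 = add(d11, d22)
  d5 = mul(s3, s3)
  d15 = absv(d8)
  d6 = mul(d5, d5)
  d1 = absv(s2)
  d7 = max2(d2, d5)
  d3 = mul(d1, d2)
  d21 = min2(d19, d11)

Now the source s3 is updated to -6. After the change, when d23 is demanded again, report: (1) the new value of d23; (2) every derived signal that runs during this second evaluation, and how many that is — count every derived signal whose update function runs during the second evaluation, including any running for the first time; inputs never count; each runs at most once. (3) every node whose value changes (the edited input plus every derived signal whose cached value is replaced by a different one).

Initial pass — values computed on the first demand:
  d2 = min2(0, 6) = 0
  d5 = mul(6, 6) = 36
  d7 = max2(0, 36) = 36
  d9 = sub(36, 36) = 0
  d11 = min2(0, 0) = 0
  d12 = sub(36, 0) = 36
  d13 = sub(36, 0) = 36
  d18 = max2(36, 0) = 36
  d19 = add(36, 36) = 72
  d21 = min2(72, 0) = 0
  d22 = neg(0) = 0
  d23 = add(0, 0) = 0

Second demand — change propagation:
  d2: re-runs because s3 6->-6; new result -6.
  d5: re-runs because s3 6->-6; s3 6->-6; new result 36 (unchanged).
  d7: re-runs because d2 0->-6; new result 36 (unchanged).
  d9: re-examined; everything it read last time is the same (d7 unchanged, d5 unchanged) — cache 0 kept, no run.
  d11: re-runs because d2 0->-6; new result -6.
  d12: re-runs because d11 0->-6; new result 42.
  d13: re-runs because d12 36->42; d11 0->-6; new result 48.
  d18: re-runs because d13 36->48; d11 0->-6; new result 48.
  d19: re-runs because d18 36->48; d18 36->48; new result 96.
  d21: re-runs because d19 72->96; d11 0->-6; new result -6.
  d22: re-runs because d21 0->-6; new result 6.
  d23: re-runs because d11 0->-6; d22 0->6; new result 0 (unchanged).

The important point: at d9 every value read last time is unchanged, so the dirty flag clears without a run.

d23 now evaluates to 0.
Run set: d2, d5, d7, d11, d12, d13, d18, d19, d21, d22, d23 (11 run).
Changed values: s3, d2, d11, d12, d13, d18, d19, d21, d22.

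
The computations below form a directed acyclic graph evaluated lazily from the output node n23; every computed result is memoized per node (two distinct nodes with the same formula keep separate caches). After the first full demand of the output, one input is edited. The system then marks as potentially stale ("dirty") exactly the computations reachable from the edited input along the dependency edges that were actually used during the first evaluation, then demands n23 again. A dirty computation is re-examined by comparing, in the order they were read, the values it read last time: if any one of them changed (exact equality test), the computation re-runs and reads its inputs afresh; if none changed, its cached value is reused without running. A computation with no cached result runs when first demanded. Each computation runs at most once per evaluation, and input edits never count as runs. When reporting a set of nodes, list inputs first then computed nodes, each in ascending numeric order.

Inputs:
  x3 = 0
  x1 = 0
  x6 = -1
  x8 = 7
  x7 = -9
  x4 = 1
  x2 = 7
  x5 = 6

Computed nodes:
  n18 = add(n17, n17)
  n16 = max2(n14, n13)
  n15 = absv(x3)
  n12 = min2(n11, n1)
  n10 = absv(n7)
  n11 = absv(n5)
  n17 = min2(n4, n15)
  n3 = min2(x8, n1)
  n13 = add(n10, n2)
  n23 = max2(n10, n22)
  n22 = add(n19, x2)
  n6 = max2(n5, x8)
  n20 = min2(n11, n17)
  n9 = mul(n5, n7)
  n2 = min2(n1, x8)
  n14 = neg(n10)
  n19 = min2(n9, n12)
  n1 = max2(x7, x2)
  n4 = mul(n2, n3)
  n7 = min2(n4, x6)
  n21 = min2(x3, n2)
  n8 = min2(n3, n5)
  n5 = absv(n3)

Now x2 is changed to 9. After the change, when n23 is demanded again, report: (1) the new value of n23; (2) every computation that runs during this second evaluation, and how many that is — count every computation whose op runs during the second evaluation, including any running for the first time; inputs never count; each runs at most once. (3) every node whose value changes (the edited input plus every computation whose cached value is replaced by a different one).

Demanding n23 again yields 2.
6 computations run: n1, n2, n3, n12, n22, n23.
The nodes whose values change: x2, n1, n22, n23.
Note where the cutoff bites: n4 is checked, finds nothing changed, and keeps its cache.

First demand of the output computes:
  n1 = max2(-9, 7) = 7
  n2 = min2(7, 7) = 7
  n3 = min2(7, 7) = 7
  n4 = mul(7, 7) = 49
  n5 = absv(7) = 7
  n7 = min2(49, -1) = -1
  n9 = mul(7, -1) = -7
  n10 = absv(-1) = 1
  n11 = absv(7) = 7
  n12 = min2(7, 7) = 7
  n19 = min2(-7, 7) = -7
  n22 = add(-7, 7) = 0
  n23 = max2(1, 0) = 1

After the edit, cleaning proceeds:
  n1: a read changed (x2 7->9) — executes, giving 9.
  n2: a read changed (n1 7->9) — executes, giving 7 — identical to its old value.
  n3: a read changed (n1 7->9) — executes, giving 7 — identical to its old value.
  n4: dirty, but its reads are unchanged (n2 unchanged, n3 unchanged); cached 49 stands.
  n5: dirty, but its reads are unchanged (n3 unchanged); cached 7 stands.
  n7: dirty, but its reads are unchanged (n4 unchanged, x6 unchanged); cached -1 stands.
  n9: dirty, but its reads are unchanged (n5 unchanged, n7 unchanged); cached -7 stands.
  n10: dirty, but its reads are unchanged (n7 unchanged); cached 1 stands.
  n11: dirty, but its reads are unchanged (n5 unchanged); cached 7 stands.
  n12: a read changed (n1 7->9) — executes, giving 7 — identical to its old value.
  n19: dirty, but its reads are unchanged (n9 unchanged, n12 unchanged); cached -7 stands.
  n22: a read changed (x2 7->9) — executes, giving 2.
  n23: a read changed (n22 0->2) — executes, giving 2.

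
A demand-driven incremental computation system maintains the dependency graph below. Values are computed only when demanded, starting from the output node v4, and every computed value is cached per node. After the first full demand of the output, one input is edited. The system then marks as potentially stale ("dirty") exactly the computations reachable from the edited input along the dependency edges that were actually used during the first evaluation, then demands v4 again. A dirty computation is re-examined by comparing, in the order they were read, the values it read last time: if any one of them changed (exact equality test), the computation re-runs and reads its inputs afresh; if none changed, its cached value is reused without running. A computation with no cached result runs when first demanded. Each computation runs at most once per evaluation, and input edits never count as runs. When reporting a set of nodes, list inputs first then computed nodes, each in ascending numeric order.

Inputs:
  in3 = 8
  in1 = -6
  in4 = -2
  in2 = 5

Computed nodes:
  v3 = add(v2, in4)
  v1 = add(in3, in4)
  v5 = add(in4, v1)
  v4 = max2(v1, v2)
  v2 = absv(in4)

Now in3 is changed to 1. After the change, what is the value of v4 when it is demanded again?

New value of v4: 2.

First evaluation (everything demanded from the output):
  v1 = add(8, -2) = 6
  v2 = absv(-2) = 2
  v4 = max2(6, 2) = 6

Propagation after the edit:
  v1: runs — in3 8->1; result -1.
  v4: runs — v1 6->-1; result 2.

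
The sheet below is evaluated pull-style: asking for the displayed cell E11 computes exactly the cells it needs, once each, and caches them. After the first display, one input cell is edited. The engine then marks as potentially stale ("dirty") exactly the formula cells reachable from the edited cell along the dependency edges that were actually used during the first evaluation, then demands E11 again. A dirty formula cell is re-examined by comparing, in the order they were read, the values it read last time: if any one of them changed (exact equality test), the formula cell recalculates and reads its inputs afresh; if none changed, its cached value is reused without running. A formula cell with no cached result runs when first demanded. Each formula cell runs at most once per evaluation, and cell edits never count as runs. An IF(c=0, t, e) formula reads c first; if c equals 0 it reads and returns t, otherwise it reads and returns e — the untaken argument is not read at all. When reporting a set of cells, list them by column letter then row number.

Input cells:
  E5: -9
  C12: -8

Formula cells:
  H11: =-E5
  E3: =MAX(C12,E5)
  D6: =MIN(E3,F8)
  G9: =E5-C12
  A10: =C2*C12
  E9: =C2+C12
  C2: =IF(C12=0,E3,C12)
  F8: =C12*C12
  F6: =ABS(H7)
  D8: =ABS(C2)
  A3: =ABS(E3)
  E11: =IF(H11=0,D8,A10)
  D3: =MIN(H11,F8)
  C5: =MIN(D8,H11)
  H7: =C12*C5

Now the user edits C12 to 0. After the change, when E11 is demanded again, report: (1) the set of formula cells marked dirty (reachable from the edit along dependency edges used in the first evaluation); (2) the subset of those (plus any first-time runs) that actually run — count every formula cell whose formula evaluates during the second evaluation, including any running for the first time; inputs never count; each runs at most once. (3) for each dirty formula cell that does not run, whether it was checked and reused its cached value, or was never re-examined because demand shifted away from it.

First demand of the output computes:
  C2 = IF(C12=0: C12=-8 -> else branch C12) = -8
  A10 = -8 * -8 = 64
  H11 = -(-9) = 9
  E11 = IF(H11=0: H11=9 -> else branch A10) = 64

After the edit, cleaning proceeds:
  E3: had never run; runs now, result 0.
  C2: a read changed (C12 -8->0; C12 -8->0) — executes, giving 0.
  A10: a read changed (C2 -8->0; C12 -8->0) — executes, giving 0.
  E11: a read changed (A10 64->0) — executes, giving 0.

Note the branch switch — E3 had no cache and runs now for the first time.

The edit dirties: A10, C2, E11.
4 formula cells run: A10, C2, E3, E11.
No dirty formula cell escaped a run.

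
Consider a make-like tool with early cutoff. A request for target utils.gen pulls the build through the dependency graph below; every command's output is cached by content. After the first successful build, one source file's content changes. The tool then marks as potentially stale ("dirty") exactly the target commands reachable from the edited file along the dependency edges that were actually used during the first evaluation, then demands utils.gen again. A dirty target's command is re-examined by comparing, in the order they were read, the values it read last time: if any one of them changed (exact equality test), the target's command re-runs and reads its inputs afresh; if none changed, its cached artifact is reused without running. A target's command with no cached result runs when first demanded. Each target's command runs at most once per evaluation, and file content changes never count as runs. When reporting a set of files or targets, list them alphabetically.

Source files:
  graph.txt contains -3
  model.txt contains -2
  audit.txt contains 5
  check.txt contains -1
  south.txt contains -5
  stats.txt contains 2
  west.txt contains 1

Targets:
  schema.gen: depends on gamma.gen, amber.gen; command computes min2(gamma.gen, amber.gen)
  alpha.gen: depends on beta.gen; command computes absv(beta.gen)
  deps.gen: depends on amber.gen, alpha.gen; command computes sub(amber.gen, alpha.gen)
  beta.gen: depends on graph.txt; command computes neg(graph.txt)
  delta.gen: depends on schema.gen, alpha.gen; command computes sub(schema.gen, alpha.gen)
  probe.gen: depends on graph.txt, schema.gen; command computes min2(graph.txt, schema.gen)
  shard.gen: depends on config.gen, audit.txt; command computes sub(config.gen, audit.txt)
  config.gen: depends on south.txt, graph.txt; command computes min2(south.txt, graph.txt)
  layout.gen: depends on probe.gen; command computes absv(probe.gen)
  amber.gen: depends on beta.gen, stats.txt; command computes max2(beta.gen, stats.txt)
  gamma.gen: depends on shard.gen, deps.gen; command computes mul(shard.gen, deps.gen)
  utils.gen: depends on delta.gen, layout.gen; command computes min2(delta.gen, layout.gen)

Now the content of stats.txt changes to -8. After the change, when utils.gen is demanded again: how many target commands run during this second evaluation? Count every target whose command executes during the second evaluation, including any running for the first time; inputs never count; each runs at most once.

First demand of the output computes:
  beta.gen = neg(-3) = 3
  alpha.gen = absv(3) = 3
  amber.gen = max2(3, 2) = 3
  config.gen = min2(-5, -3) = -5
  deps.gen = sub(3, 3) = 0
  shard.gen = sub(-5, 5) = -10
  gamma.gen = mul(-10, 0) = 0
  schema.gen = min2(0, 3) = 0
  delta.gen = sub(0, 3) = -3
  probe.gen = min2(-3, 0) = -3
  layout.gen = absv(-3) = 3
  utils.gen = min2(-3, 3) = -3

After the edit, cleaning proceeds:
  amber.gen: a read changed (stats.txt 2->-8) — executes, giving 3 — identical to its old value.
  deps.gen: dirty, but its reads are unchanged (amber.gen unchanged, alpha.gen unchanged); cached 0 stands.
  gamma.gen: dirty, but its reads are unchanged (shard.gen unchanged, deps.gen unchanged); cached 0 stands.
  schema.gen: dirty, but its reads are unchanged (gamma.gen unchanged, amber.gen unchanged); cached 0 stands.
  delta.gen: dirty, but its reads are unchanged (schema.gen unchanged, alpha.gen unchanged); cached -3 stands.
  probe.gen: dirty, but its reads are unchanged (graph.txt unchanged, schema.gen unchanged); cached -3 stands.
  layout.gen: dirty, but its reads are unchanged (probe.gen unchanged); cached 3 stands.
  utils.gen: dirty, but its reads are unchanged (delta.gen unchanged, layout.gen unchanged); cached -3 stands.

Note the absorption at amber.gen: it re-runs yet its value is the same, leaving the output's value untouched.

1 target commands run: amber.gen.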